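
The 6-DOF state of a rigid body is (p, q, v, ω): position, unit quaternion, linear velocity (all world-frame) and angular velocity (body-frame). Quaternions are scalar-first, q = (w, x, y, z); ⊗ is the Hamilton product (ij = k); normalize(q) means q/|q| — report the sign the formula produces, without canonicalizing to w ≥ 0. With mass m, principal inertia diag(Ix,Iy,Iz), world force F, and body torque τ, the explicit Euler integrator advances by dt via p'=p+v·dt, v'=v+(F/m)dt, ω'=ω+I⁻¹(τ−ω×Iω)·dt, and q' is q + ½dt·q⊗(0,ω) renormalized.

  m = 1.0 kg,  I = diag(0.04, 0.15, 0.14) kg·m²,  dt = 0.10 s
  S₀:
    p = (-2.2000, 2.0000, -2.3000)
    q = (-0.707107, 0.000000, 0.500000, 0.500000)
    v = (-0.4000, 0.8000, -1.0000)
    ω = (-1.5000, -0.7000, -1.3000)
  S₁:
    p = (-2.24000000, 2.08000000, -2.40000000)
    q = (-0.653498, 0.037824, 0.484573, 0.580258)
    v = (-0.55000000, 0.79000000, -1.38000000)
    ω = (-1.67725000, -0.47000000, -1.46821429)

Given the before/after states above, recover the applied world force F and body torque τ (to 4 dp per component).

F = (-1.5000, -0.1000, -3.8000)
τ = (-0.0800, 0.1500, -0.1200)

v₁ − v₀ = (-0.15000000, -0.01000000, -0.38000000)
m·(v₁−v₀)/dt = (-1.5000, -0.1000, -3.8000)
rate change Δω = (-0.17725000, 0.23000000, -0.16821429)
τ = I·(Δω/dt) + ω₀×(Iω₀) = (-0.0800, 0.1500, -0.1200)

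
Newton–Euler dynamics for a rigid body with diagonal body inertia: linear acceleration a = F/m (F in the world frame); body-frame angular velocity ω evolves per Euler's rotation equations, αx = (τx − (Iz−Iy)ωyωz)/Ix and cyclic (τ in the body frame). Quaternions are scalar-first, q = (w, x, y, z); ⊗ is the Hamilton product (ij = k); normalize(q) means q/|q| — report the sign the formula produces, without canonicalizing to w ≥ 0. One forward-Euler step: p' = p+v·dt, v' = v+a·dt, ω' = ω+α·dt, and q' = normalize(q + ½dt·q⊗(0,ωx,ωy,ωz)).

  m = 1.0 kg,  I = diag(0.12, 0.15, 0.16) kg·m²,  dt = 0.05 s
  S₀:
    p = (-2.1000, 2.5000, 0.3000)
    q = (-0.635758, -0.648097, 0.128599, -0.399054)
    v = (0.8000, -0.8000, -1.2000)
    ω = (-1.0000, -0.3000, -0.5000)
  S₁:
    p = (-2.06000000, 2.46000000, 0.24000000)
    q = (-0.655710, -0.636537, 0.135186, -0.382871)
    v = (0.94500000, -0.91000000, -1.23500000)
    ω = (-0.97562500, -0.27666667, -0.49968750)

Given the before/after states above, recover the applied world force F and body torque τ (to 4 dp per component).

F = (2.9000, -2.2000, -0.7000)
τ = (0.0600, 0.0500, 0.0100)

Δω = ω₁−ω₀ = (0.02437500, 0.02333333, 0.00031250)
applied torque τ = (0.0600, 0.0500, 0.0100)
Δv = v₁−v₀ = (0.14500000, -0.11000000, -0.03500000)
F = m·Δv/dt = (2.9000, -2.2000, -0.7000)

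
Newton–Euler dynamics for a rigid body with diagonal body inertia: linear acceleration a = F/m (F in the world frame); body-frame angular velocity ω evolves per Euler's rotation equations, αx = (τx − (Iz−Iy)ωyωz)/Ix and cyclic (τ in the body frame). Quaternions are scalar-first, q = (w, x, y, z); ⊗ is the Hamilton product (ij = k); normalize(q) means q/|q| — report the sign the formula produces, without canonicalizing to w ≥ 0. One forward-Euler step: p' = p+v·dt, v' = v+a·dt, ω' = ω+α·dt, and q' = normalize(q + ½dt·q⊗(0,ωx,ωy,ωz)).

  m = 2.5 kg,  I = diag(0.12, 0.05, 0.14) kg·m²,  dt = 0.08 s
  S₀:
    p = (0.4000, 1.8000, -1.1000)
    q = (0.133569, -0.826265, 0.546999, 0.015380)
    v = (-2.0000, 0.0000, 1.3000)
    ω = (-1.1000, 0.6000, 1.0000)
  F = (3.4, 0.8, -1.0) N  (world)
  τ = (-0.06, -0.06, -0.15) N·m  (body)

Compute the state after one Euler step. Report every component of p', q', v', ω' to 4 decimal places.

linear accel F/m = (1.3600, 0.3200, -0.4000)
p + v·dt = (0.2400, 1.8000, -0.9960)
v' = v + a·dt = (-1.8912, 0.0256, 1.2680)
α = I⁻¹(τ − ω×Iω) = (-0.9500, -1.6400, -1.4014)
ω' = ω + α·dt = (-1.1760, 0.4688, 0.8879)
Hamilton product q⊗(0,ω) = (-1.2524709, 0.3908451, 0.8894884, 0.2395089)
q + ½dt·q⊗(0,ω), renormalized = (0.0833, -0.8090, 0.5814, 0.0249)

p' = (0.2400, 1.8000, -0.9960)
q' = (0.0833, -0.8090, 0.5814, 0.0249)
v' = (-1.8912, 0.0256, 1.2680)
ω' = (-1.1760, 0.4688, 0.8879)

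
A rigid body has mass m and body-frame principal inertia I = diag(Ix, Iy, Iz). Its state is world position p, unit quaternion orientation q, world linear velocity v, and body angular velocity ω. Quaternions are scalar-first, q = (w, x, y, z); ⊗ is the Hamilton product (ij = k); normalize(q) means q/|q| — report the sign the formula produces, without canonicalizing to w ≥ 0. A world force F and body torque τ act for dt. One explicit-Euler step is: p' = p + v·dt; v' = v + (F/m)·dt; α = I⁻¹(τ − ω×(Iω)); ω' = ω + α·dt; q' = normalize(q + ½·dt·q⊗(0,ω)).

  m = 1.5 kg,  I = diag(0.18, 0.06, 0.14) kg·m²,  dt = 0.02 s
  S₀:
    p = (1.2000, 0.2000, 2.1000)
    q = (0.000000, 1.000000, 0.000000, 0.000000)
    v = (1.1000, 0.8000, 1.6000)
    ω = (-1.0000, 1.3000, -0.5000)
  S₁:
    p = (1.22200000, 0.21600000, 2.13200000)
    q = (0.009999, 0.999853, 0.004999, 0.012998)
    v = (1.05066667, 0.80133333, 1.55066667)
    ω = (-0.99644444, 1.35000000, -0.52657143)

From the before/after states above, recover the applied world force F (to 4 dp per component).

F = (-3.7000, 0.1000, -3.7000)

Δv = v₁−v₀ = (-0.04933333, 0.00133333, -0.04933333)
F = m·Δv/dt = (-3.7000, 0.1000, -3.7000)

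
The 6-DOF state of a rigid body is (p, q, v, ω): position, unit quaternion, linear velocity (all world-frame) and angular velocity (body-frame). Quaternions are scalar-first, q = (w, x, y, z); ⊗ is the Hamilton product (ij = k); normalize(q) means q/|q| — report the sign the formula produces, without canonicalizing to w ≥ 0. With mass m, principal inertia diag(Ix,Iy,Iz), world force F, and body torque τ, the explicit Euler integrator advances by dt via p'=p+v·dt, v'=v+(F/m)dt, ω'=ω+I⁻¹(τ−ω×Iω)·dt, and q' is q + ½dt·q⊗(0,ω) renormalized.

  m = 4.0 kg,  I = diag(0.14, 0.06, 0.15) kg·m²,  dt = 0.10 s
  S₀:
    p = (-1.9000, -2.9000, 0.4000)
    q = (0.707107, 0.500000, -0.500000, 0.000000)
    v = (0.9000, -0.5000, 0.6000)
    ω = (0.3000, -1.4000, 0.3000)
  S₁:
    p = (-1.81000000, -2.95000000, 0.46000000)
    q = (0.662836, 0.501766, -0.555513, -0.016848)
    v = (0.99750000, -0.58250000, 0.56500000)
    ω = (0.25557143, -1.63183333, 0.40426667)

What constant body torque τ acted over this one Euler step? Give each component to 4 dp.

Δω = ω₁−ω₀ = (-0.04442857, -0.23183333, 0.10426667)
precession coupling = (-0.0378, -0.0009, 0.0336)
applied torque τ = (-0.1000, -0.1400, 0.1900)

τ = (-0.1000, -0.1400, 0.1900)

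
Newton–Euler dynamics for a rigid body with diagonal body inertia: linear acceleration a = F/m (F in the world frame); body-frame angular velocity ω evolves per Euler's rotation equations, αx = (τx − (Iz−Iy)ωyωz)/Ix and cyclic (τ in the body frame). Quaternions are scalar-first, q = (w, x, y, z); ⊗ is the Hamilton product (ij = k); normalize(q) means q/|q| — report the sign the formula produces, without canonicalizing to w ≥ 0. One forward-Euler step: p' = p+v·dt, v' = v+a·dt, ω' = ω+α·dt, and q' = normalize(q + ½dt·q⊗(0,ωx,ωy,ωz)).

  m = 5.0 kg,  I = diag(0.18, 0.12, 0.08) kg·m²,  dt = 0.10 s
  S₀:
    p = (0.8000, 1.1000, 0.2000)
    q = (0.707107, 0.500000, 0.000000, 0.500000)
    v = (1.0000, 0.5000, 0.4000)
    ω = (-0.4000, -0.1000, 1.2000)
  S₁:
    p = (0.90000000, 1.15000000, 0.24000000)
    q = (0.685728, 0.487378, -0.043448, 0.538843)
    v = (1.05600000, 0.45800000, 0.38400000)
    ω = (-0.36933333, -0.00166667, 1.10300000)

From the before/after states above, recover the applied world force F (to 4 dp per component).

v₁ − v₀ = (0.05600000, -0.04200000, -0.01600000)
applied force F = (2.8000, -2.1000, -0.8000)

F = (2.8000, -2.1000, -0.8000)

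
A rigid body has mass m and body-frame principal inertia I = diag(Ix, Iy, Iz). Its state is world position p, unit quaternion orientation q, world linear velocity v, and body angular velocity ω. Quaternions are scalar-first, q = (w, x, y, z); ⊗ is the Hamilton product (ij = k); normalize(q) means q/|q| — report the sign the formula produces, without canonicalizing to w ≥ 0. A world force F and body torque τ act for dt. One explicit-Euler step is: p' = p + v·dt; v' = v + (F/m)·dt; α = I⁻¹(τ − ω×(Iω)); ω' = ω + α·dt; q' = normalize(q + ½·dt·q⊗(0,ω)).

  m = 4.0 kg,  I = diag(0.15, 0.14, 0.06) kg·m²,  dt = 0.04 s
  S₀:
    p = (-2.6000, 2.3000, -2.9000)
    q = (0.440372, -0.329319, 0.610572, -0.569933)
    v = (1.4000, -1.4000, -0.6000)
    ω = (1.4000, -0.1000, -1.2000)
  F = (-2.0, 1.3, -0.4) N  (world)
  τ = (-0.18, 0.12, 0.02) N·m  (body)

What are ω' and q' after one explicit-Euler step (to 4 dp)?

ω' = (1.3546, -0.0225, -1.1876)
q' = (0.4368, -0.3326, 0.5854, -0.5965)

gyro term ω×Iω = (-0.0096, -0.1512, 0.0014)
angular accel α = (-1.1360, 1.9371, 0.3100)
ω' = ω + α·dt = (1.3546, -0.0225, -1.1876)
2q̇ = q⊗(0,ω) = (-0.1618158, -0.1731589, -1.2371262, -1.3503153)
q' = normalize(q + ½dt·q⊗(0,ω)) = (0.4368, -0.3326, 0.5854, -0.5965)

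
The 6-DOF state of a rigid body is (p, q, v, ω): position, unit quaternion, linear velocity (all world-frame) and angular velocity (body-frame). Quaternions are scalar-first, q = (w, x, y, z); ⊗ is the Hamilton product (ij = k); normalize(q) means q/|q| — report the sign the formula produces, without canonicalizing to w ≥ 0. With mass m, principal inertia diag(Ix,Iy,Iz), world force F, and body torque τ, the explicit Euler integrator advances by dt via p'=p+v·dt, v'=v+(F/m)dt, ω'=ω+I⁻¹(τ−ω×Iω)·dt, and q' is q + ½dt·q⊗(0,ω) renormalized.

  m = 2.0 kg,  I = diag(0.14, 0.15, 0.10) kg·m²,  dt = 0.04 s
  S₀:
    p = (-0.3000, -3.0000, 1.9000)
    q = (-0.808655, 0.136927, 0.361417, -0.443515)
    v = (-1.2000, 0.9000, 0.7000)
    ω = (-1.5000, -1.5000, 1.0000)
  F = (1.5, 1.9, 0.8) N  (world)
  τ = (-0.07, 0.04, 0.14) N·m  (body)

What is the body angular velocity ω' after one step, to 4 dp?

precession coupling ω×(Iω) = (0.0750, -0.0600, 0.0225)
α = I⁻¹(τ − ω×Iω) = (-1.0357, 0.6667, 1.1750)
new body rate ω' = (-1.5414, -1.4733, 1.0470)

ω' = (-1.5414, -1.4733, 1.0470)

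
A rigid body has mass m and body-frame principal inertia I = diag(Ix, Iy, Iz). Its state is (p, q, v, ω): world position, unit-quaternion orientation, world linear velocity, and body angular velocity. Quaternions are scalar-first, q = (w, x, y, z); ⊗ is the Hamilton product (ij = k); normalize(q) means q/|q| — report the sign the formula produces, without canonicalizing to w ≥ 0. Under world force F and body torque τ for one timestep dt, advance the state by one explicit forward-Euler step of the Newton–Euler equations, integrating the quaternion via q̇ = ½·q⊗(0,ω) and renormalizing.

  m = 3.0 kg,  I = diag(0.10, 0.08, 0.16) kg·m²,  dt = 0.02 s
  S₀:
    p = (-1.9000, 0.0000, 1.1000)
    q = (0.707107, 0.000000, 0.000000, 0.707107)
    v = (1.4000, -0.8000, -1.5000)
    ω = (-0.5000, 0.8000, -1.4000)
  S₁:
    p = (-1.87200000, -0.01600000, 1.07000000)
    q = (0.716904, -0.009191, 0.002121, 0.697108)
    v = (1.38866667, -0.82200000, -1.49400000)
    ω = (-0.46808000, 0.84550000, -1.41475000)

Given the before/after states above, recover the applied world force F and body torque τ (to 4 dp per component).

F = (-1.7000, -3.3000, 0.9000)
τ = (0.0700, 0.1400, -0.1100)

velocity change Δv = (-0.01133333, -0.02200000, 0.00600000)
m·(v₁−v₀)/dt = (-1.7000, -3.3000, 0.9000)
Δω = ω₁−ω₀ = (0.03192000, 0.04550000, -0.01475000)
I·α + gyro = (0.0700, 0.1400, -0.1100)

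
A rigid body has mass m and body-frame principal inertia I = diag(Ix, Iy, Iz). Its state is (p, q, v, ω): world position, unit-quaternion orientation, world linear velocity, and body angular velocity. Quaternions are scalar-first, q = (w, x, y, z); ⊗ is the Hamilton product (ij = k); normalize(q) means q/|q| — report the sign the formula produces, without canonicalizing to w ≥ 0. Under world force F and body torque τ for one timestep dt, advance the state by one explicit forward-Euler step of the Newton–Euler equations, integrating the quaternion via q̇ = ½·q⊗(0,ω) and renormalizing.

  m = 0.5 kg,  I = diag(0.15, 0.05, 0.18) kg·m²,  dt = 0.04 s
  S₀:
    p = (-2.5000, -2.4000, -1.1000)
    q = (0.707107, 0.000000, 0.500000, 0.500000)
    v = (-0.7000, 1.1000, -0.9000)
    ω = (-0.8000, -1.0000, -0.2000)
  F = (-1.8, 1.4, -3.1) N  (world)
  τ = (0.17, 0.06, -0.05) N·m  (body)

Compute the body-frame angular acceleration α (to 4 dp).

ω×(Iω) gyroscopic = (0.0260, -0.0048, -0.0800)
angular accel α = (0.9600, 1.2960, 0.1667)

α = (0.9600, 1.2960, 0.1667)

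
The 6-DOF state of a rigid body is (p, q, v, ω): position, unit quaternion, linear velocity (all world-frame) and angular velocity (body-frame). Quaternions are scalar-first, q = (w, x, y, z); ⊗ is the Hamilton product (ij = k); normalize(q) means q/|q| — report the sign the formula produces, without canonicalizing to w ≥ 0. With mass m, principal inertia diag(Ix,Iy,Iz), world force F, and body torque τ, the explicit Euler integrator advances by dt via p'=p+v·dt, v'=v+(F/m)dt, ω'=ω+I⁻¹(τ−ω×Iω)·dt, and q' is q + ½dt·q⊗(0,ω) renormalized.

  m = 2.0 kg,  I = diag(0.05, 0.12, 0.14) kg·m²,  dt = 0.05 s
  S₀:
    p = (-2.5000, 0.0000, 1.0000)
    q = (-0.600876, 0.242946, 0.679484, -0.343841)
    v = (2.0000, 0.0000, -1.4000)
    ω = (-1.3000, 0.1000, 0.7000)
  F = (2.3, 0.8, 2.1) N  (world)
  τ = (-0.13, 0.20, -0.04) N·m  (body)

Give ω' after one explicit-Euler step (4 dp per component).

ω×(Iω) gyroscopic = (0.0014, 0.0819, -0.0091)
α = I⁻¹(τ − ω×Iω) = (-2.6280, 0.9842, -0.2207)
new body rate ω' = (-1.4314, 0.1492, 0.6890)

ω' = (-1.4314, 0.1492, 0.6890)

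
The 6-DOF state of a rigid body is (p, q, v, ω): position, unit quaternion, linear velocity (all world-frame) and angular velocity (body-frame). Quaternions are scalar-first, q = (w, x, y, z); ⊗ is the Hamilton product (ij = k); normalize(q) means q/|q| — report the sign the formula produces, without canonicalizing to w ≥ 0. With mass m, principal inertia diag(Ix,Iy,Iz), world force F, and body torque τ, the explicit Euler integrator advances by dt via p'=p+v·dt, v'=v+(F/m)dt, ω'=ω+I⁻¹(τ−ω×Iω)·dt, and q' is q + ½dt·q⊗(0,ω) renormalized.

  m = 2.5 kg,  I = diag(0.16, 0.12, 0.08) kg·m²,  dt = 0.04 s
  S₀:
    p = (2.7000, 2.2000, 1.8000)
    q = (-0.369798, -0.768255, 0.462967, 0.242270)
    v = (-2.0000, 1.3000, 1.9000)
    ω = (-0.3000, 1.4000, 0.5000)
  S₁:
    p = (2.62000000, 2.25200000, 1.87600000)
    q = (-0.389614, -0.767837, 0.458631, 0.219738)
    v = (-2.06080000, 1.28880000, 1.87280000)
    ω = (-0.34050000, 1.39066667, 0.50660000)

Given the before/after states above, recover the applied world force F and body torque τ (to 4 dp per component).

F = (-3.8000, -0.7000, -1.7000)
τ = (-0.1900, -0.0400, 0.0300)

rate change Δω = (-0.04050000, -0.00933333, 0.00660000)
precession coupling = (-0.0280, -0.0120, 0.0168)
I·α + gyro = (-0.1900, -0.0400, 0.0300)
velocity change Δv = (-0.06080000, -0.01120000, -0.02720000)
F = m·Δv/dt = (-3.8000, -0.7000, -1.7000)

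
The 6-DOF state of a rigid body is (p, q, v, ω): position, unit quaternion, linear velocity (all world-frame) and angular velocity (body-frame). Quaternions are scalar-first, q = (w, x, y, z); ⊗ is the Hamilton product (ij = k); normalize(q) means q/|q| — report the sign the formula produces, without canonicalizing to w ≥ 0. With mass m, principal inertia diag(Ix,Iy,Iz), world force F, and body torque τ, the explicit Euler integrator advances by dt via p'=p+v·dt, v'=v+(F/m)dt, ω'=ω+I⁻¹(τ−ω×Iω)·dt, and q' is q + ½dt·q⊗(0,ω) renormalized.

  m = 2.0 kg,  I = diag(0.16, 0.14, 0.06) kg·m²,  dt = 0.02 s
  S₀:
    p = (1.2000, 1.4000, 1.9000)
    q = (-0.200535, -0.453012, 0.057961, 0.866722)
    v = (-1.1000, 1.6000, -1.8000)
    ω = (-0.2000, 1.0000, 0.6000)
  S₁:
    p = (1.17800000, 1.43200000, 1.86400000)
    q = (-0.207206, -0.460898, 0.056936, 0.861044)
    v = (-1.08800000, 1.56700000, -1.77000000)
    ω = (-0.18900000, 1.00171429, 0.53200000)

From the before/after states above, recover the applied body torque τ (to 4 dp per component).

τ = (0.0400, 0.0000, -0.2000)

rate change Δω = (0.01100000, 0.00171429, -0.06800000)
τ = I·(Δω/dt) + ω₀×(Iω₀) = (0.0400, 0.0000, -0.2000)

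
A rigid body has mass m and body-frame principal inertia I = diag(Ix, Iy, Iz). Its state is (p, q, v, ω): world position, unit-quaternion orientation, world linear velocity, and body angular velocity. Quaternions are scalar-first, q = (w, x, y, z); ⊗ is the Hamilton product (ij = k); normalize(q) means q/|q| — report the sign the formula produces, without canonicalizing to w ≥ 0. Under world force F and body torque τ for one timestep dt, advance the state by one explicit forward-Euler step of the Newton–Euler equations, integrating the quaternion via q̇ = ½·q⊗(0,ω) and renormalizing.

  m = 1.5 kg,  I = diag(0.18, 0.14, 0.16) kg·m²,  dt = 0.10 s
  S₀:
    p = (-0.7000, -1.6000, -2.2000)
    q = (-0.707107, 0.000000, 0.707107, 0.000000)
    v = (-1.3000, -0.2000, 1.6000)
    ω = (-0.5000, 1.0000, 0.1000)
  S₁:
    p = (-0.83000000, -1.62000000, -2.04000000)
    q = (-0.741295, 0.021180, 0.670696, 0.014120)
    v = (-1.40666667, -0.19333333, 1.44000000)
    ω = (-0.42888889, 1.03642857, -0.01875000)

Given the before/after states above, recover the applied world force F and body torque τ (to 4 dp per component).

velocity change Δv = (-0.10666667, 0.00666667, -0.16000000)
applied force F = (-1.6000, 0.1000, -2.4000)
ω₁ − ω₀ = (0.07111111, 0.03642857, -0.11875000)
precession coupling = (0.0020, -0.0010, 0.0200)
τ = I·(Δω/dt) + ω₀×(Iω₀) = (0.1300, 0.0500, -0.1700)

F = (-1.6000, 0.1000, -2.4000)
τ = (0.1300, 0.0500, -0.1700)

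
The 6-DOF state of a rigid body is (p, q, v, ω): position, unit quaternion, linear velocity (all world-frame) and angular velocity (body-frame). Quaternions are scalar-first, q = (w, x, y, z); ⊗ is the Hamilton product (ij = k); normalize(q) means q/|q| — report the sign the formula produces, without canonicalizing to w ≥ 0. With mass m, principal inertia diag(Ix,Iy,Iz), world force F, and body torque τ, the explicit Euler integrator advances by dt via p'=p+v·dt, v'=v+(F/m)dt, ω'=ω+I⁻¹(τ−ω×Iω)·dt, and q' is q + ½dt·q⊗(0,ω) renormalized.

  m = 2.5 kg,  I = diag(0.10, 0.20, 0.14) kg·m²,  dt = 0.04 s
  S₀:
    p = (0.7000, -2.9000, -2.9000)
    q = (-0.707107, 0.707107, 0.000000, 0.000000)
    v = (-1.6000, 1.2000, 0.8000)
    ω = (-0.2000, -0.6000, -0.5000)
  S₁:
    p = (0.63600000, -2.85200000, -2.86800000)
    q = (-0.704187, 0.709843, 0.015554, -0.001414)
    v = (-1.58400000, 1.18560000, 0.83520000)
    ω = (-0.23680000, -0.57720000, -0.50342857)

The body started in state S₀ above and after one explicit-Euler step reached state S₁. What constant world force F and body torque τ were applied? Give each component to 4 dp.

rate change Δω = (-0.03680000, 0.02280000, -0.00342857)
precession coupling = (-0.0180, -0.0040, 0.0120)
τ = I·(Δω/dt) + ω₀×(Iω₀) = (-0.1100, 0.1100, 0.0000)
velocity change Δv = (0.01600000, -0.01440000, 0.03520000)
m·(v₁−v₀)/dt = (1.0000, -0.9000, 2.2000)

F = (1.0000, -0.9000, 2.2000)
τ = (-0.1100, 0.1100, 0.0000)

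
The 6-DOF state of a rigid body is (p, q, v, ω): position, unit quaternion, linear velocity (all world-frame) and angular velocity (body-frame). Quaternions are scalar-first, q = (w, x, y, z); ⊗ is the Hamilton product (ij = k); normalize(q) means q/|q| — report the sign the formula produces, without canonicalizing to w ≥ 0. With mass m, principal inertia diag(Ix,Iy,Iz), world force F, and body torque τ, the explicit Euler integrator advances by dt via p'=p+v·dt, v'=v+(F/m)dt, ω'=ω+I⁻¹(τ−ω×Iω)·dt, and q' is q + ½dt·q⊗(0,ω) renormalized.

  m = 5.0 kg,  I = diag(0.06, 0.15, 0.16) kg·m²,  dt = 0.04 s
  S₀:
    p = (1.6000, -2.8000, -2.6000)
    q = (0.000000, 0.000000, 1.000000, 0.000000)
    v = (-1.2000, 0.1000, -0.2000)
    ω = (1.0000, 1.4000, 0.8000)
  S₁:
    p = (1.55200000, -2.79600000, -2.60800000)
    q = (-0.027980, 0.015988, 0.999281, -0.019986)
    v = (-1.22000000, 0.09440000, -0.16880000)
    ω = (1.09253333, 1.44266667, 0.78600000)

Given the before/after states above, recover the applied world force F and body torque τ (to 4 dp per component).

ω₁ − ω₀ = (0.09253333, 0.04266667, -0.01400000)
τ = I·(Δω/dt) + ω₀×(Iω₀) = (0.1500, 0.0800, 0.0700)
v₁ − v₀ = (-0.02000000, -0.00560000, 0.03120000)
applied force F = (-2.5000, -0.7000, 3.9000)

F = (-2.5000, -0.7000, 3.9000)
τ = (0.1500, 0.0800, 0.0700)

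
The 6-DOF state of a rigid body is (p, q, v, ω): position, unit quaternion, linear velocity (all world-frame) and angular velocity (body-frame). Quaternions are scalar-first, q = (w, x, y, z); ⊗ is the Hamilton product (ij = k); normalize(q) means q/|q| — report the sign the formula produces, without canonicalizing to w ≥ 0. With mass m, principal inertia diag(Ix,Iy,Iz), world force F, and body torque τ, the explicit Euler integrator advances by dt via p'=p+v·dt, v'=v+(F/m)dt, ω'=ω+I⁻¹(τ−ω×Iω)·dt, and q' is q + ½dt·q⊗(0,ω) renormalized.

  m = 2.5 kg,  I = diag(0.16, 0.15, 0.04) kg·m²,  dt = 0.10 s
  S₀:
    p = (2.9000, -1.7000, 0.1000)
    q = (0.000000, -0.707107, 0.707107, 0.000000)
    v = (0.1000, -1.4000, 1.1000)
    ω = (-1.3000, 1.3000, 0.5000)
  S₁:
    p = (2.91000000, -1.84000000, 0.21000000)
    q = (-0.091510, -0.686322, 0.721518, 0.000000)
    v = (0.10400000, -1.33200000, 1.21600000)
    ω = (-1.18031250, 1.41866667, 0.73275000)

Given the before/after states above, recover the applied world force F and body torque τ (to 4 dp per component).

rate change Δω = (0.11968750, 0.11866667, 0.23275000)
τ = I·(Δω/dt) + ω₀×(Iω₀) = (0.1200, 0.1000, 0.1100)
v₁ − v₀ = (0.00400000, 0.06800000, 0.11600000)
applied force F = (0.1000, 1.7000, 2.9000)

F = (0.1000, 1.7000, 2.9000)
τ = (0.1200, 0.1000, 0.1100)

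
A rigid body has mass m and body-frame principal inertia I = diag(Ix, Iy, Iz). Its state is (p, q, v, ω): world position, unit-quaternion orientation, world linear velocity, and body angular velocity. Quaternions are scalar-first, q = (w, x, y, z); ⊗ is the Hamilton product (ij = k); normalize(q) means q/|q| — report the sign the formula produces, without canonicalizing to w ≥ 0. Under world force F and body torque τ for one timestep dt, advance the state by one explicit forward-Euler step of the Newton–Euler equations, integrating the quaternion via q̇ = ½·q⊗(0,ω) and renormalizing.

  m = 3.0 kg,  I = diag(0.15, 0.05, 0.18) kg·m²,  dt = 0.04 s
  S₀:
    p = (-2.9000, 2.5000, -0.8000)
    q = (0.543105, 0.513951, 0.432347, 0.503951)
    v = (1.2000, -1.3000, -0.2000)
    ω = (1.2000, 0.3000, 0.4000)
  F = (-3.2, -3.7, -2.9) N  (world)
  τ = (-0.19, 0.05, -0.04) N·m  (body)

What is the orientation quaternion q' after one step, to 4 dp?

q' = (0.5240, 0.5272, 0.4434, 0.5008)

q⊗(0,ω) = (-0.9480257, 0.6734795, 0.5620923, -0.1473891)
q + ½dt·q⊗(0,ω), renormalized = (0.5240, 0.5272, 0.4434, 0.5008)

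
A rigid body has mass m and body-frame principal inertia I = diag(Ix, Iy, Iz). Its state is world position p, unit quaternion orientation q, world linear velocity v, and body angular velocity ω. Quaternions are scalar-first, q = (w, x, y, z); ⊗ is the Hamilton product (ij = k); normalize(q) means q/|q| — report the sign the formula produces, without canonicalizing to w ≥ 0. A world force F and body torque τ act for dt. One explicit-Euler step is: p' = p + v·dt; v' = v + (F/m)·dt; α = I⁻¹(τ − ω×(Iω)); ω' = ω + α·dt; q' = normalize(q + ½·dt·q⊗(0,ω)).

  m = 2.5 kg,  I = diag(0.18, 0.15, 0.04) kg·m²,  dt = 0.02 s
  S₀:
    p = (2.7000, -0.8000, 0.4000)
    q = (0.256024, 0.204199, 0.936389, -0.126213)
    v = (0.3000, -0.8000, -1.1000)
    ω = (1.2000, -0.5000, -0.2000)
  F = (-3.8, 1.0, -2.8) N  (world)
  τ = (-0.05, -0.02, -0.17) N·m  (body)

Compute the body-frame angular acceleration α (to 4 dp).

α = (-0.2167, 0.0907, -4.7000)

gyro term ω×Iω = (-0.0110, -0.0336, 0.0180)
(τ − ω×Iω)/I = (-0.2167, 0.0907, -4.7000)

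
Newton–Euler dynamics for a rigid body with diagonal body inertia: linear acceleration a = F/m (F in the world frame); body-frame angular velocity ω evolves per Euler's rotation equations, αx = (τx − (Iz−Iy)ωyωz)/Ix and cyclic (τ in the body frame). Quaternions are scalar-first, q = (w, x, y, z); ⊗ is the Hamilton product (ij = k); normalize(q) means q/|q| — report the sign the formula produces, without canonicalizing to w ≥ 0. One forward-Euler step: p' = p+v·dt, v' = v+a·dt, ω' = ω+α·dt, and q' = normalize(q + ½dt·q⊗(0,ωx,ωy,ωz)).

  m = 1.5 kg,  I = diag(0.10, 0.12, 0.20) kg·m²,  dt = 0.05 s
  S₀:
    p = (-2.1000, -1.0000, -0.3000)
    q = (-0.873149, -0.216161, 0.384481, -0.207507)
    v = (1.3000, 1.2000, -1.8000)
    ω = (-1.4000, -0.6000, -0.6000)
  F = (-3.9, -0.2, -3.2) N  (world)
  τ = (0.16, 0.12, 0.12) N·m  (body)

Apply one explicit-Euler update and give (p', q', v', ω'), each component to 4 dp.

a = (-2.6000, -0.1333, -2.1333)
new position p' = (-2.0350, -0.9400, -0.3900)
new velocity v' = (1.1700, 1.1933, -1.9067)
α = I⁻¹(τ − ω×Iω) = (1.3120, 1.7000, 0.5160)
ω' = ω + α·dt = (-1.3344, -0.5150, -0.5742)
q⊗(0,ω) = (-0.1964410, 0.8672158, 0.6847026, 1.1918594)
q + ½dt·q⊗(0,ω), renormalized = (-0.8773, -0.1943, 0.4013, -0.1776)

p' = (-2.0350, -0.9400, -0.3900)
q' = (-0.8773, -0.1943, 0.4013, -0.1776)
v' = (1.1700, 1.1933, -1.9067)
ω' = (-1.3344, -0.5150, -0.5742)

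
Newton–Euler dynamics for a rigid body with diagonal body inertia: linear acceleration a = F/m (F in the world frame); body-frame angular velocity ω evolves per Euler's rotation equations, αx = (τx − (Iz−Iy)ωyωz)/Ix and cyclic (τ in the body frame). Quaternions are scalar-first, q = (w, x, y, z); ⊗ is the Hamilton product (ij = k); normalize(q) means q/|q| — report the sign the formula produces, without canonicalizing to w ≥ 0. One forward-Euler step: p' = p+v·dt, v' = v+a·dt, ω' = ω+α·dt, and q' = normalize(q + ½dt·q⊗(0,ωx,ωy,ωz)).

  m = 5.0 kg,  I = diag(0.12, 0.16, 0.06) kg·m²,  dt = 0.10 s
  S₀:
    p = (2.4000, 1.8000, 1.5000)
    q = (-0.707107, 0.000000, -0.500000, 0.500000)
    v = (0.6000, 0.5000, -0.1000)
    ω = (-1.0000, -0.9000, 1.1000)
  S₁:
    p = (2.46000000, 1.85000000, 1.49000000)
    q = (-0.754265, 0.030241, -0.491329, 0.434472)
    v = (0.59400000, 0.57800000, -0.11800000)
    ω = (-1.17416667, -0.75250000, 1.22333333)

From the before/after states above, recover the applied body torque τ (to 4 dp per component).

rate change Δω = (-0.17416667, 0.14750000, 0.12333333)
precession coupling = (0.0990, -0.0660, 0.0360)
I·α + gyro = (-0.1100, 0.1700, 0.1100)

τ = (-0.1100, 0.1700, 0.1100)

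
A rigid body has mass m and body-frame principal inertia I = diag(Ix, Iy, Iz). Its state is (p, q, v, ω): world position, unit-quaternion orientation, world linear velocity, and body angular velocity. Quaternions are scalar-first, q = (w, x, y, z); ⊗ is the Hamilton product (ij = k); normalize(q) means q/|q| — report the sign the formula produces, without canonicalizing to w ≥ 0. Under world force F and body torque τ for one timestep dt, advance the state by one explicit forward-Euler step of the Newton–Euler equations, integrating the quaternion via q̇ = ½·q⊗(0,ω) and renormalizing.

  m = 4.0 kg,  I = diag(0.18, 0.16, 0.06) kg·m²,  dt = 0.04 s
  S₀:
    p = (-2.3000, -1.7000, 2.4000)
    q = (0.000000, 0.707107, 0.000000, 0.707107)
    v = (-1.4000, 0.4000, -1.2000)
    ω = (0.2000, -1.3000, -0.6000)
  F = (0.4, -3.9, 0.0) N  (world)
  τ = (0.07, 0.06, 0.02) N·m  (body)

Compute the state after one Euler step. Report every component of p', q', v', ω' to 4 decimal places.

p' = (-2.3560, -1.6840, 2.3520)
q' = (0.0057, 0.7252, 0.0113, 0.6884)
v' = (-1.3960, 0.3610, -1.2000)
ω' = (0.2329, -1.2814, -0.5901)

precession coupling ω×(Iω) = (-0.0780, -0.0144, 0.0052)
(τ − ω×Iω)/I = (0.8222, 0.4650, 0.2467)
ω' = ω + α·dt = (0.2329, -1.2814, -0.5901)
Hamilton product q⊗(0,ω) = (0.2828428, 0.9192391, 0.5656856, -0.9192391)
q' = normalize(q + ½dt·q⊗(0,ω)) = (0.0057, 0.7252, 0.0113, 0.6884)
new position p' = (-2.3560, -1.6840, 2.3520)
new velocity v' = (-1.3960, 0.3610, -1.2000)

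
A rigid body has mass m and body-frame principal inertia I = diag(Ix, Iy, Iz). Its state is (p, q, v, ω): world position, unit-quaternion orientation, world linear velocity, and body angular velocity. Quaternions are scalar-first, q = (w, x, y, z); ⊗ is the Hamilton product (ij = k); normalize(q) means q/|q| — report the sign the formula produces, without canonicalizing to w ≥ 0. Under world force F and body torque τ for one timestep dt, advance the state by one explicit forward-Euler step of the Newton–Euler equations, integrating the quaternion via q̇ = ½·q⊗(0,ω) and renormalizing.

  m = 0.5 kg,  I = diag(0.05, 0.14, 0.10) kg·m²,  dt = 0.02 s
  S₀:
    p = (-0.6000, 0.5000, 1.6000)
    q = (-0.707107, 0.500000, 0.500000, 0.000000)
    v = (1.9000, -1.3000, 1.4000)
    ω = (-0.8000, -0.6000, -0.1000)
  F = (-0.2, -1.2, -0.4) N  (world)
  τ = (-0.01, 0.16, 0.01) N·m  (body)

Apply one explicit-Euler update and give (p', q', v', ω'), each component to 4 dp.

ω×(Iω) gyroscopic = (-0.0024, -0.0040, 0.0432)
angular accel α = (-0.1520, 1.1714, -0.3320)
new body rate ω' = (-0.8030, -0.5766, -0.1066)
q⊗(0,ω) = (0.7000000, 0.5156856, 0.4742642, 0.1707107)
updated quaternion q' = (-0.7001, 0.5051, 0.5047, 0.0017)
a = F/m = (-0.4000, -2.4000, -0.8000)
p' = p + v·dt = (-0.5620, 0.4740, 1.6280)
new velocity v' = (1.8920, -1.3480, 1.3840)

p' = (-0.5620, 0.4740, 1.6280)
q' = (-0.7001, 0.5051, 0.5047, 0.0017)
v' = (1.8920, -1.3480, 1.3840)
ω' = (-0.8030, -0.5766, -0.1066)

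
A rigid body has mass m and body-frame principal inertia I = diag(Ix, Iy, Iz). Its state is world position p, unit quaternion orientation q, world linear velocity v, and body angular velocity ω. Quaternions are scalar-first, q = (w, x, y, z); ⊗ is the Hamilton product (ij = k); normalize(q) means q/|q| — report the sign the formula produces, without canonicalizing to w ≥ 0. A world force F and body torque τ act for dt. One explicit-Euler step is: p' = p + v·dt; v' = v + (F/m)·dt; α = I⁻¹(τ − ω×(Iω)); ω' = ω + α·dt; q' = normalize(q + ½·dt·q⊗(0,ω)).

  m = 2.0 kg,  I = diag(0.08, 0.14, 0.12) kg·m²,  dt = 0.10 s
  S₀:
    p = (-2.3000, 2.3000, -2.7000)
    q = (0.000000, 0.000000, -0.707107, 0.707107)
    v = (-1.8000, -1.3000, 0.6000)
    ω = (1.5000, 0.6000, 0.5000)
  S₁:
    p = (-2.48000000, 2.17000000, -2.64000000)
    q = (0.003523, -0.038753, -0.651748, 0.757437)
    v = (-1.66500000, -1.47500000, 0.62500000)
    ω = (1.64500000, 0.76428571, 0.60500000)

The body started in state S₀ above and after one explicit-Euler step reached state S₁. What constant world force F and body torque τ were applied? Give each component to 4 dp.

F = (2.7000, -3.5000, 0.5000)
τ = (0.1100, 0.2000, 0.1800)

Δω = ω₁−ω₀ = (0.14500000, 0.16428571, 0.10500000)
ω₀×(Iω₀) = (-0.0060, -0.0300, 0.0540)
I·α + gyro = (0.1100, 0.2000, 0.1800)
Δv = v₁−v₀ = (0.13500000, -0.17500000, 0.02500000)
m·(v₁−v₀)/dt = (2.7000, -3.5000, 0.5000)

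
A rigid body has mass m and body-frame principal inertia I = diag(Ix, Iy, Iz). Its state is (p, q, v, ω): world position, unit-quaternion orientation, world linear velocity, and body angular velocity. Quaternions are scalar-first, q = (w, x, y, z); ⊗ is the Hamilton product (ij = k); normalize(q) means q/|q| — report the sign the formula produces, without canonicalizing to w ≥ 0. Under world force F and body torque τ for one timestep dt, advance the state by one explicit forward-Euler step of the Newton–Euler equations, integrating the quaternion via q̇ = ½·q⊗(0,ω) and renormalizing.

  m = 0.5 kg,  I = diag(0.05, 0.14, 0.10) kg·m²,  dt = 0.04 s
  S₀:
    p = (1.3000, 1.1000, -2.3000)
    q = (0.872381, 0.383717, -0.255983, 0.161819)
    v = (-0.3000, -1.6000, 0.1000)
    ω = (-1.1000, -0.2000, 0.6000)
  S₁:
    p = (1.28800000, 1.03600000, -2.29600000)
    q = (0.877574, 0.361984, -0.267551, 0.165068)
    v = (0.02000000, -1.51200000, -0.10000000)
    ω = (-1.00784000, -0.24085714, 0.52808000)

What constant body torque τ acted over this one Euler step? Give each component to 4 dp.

Δω = ω₁−ω₀ = (0.09216000, -0.04085714, -0.07192000)
ω₀×(Iω₀) = (0.0048, 0.0330, 0.0198)
applied torque τ = (0.1200, -0.1100, -0.1600)

τ = (0.1200, -0.1100, -0.1600)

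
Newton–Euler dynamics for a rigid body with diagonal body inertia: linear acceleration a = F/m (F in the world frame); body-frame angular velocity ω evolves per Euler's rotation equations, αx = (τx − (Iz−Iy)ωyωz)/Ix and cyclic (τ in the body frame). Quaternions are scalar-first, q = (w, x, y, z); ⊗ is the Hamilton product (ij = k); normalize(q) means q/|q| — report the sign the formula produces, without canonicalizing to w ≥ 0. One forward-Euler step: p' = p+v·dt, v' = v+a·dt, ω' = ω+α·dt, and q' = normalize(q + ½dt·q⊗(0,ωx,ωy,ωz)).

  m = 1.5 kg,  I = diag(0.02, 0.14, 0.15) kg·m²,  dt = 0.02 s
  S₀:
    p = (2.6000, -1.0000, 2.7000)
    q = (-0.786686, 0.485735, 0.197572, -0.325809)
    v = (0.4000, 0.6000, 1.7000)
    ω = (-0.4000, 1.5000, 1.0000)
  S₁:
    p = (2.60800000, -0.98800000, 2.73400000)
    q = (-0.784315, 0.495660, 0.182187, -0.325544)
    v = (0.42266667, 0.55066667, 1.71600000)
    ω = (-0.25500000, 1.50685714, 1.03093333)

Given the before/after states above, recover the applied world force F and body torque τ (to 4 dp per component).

Δω = ω₁−ω₀ = (0.14500000, 0.00685714, 0.03093333)
gyro term ω₀×Iω₀ = (0.0150, 0.0520, -0.0720)
I·α + gyro = (0.1600, 0.1000, 0.1600)
Δv = v₁−v₀ = (0.02266667, -0.04933333, 0.01600000)
F = m·Δv/dt = (1.7000, -3.7000, 1.2000)

F = (1.7000, -3.7000, 1.2000)
τ = (0.1600, 0.1000, 0.1600)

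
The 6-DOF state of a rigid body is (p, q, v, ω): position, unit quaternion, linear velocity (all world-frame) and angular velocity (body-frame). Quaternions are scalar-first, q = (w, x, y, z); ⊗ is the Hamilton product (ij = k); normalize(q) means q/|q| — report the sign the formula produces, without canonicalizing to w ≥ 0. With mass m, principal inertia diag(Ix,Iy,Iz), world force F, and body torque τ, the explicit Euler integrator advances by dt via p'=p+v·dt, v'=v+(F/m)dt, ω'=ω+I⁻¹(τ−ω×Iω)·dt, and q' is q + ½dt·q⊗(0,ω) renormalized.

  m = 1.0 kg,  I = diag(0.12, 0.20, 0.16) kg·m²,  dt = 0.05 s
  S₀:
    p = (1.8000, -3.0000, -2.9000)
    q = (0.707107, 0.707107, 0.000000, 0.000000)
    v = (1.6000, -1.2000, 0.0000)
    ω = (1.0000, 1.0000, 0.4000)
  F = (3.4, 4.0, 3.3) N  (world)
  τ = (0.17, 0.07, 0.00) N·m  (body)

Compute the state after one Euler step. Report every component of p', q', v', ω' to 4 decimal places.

p' = (1.8800, -3.0600, -2.9000)
q' = (0.6890, 0.7243, 0.0106, 0.0247)
v' = (1.7700, -1.0000, 0.1650)
ω' = (1.0775, 1.0215, 0.3750)

p' = p + v·dt = (1.8800, -3.0600, -2.9000)
v + (F/m)dt = (1.7700, -1.0000, 0.1650)
(τ − ω×Iω)/I = (1.5500, 0.4300, -0.5000)
ω + α·dt = (1.0775, 1.0215, 0.3750)
q⊗(0,ω) = (-0.7071070, 0.7071070, 0.4242642, 0.9899498)
updated quaternion q' = (0.6890, 0.7243, 0.0106, 0.0247)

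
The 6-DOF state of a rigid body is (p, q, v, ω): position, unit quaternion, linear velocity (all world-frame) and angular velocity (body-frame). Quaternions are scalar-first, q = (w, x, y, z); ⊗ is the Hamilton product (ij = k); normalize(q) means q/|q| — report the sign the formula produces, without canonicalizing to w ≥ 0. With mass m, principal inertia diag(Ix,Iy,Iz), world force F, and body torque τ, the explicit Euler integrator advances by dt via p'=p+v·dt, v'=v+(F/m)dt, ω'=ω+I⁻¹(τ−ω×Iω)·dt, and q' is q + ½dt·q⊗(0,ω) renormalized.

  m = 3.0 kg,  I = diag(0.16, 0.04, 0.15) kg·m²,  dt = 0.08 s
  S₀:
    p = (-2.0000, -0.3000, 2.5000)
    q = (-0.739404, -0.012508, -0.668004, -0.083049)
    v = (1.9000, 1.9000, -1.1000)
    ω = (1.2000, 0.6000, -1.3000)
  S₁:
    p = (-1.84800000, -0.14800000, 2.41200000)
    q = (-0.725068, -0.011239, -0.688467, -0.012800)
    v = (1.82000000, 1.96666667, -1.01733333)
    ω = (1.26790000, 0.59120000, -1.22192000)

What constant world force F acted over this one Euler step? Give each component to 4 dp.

velocity change Δv = (-0.08000000, 0.06666667, 0.08266667)
applied force F = (-3.0000, 2.5000, 3.1000)

F = (-3.0000, 2.5000, 3.1000)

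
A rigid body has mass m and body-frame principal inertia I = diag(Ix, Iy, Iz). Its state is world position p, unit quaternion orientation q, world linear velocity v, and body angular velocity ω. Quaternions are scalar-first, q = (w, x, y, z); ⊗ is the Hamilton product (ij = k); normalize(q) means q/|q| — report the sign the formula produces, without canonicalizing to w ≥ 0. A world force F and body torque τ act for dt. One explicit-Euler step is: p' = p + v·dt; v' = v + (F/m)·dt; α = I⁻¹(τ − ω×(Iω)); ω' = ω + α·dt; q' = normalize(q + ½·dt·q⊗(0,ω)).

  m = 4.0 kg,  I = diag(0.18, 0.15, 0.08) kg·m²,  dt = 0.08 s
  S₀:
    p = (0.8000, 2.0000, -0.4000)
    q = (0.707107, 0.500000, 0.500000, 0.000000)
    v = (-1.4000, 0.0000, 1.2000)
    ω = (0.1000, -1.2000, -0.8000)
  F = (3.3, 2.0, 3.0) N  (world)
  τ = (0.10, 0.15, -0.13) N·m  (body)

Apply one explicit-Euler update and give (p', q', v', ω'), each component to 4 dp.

a = F/m = (0.8250, 0.5000, 0.7500)
p' = p + v·dt = (0.6880, 2.0000, -0.3040)
new velocity v' = (-1.3340, 0.0400, 1.2600)
α = I⁻¹(τ − ω×Iω) = (0.9289, 1.0533, -1.6700)
new body rate ω' = (0.1743, -1.1157, -0.9336)
q⊗(0,ω) = (0.5500000, -0.3292893, -0.4485284, -1.2156856)
q' = normalize(q + ½dt·q⊗(0,ω)) = (0.7279, 0.4860, 0.4813, -0.0485)

p' = (0.6880, 2.0000, -0.3040)
q' = (0.7279, 0.4860, 0.4813, -0.0485)
v' = (-1.3340, 0.0400, 1.2600)
ω' = (0.1743, -1.1157, -0.9336)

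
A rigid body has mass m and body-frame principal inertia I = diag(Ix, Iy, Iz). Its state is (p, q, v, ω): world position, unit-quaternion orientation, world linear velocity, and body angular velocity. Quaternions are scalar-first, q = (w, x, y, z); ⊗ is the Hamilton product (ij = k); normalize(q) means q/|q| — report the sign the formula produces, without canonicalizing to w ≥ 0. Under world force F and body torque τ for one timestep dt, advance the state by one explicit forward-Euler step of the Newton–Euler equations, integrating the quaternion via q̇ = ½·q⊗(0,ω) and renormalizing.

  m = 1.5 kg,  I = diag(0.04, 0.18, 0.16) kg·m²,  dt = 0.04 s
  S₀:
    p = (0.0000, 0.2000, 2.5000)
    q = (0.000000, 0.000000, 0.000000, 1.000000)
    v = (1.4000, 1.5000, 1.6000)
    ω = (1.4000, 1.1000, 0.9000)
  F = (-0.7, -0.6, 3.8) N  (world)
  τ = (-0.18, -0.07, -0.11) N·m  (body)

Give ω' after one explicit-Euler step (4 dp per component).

ω' = (1.2398, 1.1180, 0.8186)

ω×(Iω) gyroscopic = (-0.0198, -0.1512, 0.2156)
(τ − ω×Iω)/I = (-4.0050, 0.4511, -2.0350)
ω + α·dt = (1.2398, 1.1180, 0.8186)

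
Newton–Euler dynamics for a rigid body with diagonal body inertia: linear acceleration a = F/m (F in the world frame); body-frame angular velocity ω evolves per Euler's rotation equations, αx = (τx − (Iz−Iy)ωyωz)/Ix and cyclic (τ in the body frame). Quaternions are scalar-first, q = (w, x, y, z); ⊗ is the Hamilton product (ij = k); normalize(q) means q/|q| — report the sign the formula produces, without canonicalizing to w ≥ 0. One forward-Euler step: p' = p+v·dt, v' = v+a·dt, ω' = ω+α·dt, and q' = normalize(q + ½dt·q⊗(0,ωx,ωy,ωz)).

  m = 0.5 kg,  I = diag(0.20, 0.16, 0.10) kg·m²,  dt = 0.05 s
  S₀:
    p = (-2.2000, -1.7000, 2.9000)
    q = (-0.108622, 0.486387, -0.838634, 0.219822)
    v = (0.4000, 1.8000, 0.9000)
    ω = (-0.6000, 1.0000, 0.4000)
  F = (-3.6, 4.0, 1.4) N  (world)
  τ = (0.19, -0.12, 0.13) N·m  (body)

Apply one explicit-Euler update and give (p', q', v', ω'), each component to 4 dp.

p' = (-2.1800, -1.6100, 2.9450)
q' = (-0.0825, 0.4739, -0.8491, 0.2182)
v' = (0.0400, 2.2000, 1.0400)
ω' = (-0.5465, 0.9700, 0.4530)

gyro term ω×Iω = (-0.0240, -0.0240, 0.0240)
(τ − ω×Iω)/I = (1.0700, -0.6000, 1.0600)
ω' = ω + α·dt = (-0.5465, 0.9700, 0.4530)
q⊗(0,ω) = (1.0425374, -0.4901024, -0.4350700, -0.0602422)
q + ½dt·q⊗(0,ω), renormalized = (-0.0825, 0.4739, -0.8491, 0.2182)
linear accel F/m = (-7.2000, 8.0000, 2.8000)
p' = p + v·dt = (-2.1800, -1.6100, 2.9450)
v + (F/m)dt = (0.0400, 2.2000, 1.0400)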